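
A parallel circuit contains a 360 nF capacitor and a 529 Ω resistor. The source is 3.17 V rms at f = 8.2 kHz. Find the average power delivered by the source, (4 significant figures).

ω = 2πf = 51520 rad/s
X_C = 1/(ωC) = 53.91 Ω
Parallel: admittances add. Y = 1/R + jωC
Y = (0.001890 + j0.01855) S
|Y| = 0.01864 S → |Z| = 1/|Y| = 53.64 Ω, ∠Z = −∠Y = -84.18°
I = V/|Z| = 59.10 mA
P = VI cos φ = 3.17 × 0.05910 × cos(-84.18°) = 19.00 mW

19.00 mW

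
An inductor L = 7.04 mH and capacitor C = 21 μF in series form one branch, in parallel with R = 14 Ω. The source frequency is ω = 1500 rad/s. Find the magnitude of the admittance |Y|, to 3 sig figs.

X_L = ωL = 10.6 Ω
X_C = 1/(ωC) = 31.7 Ω
Branch 1: Z₁ = R = 14.0 Ω
Branch 2 (series LC): Z₂ = j(X_L − X_C) = −j21.2 Ω
Parallel: Z = Z₁Z₂/(Z₁+Z₂), |Z| = 11.7 Ω, ∠Z = -33.5°
|Y| = 1/|Z| = 85.6 mS

85.6 mS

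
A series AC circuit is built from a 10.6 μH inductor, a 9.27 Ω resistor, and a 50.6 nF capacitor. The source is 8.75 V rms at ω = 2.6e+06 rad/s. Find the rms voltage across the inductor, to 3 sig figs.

11.0 V

X_L = ωL = 27.6 Ω
X_C = 1/(ωC) = 7.60 Ω
Net reactance X = X_L − X_C = 20.0 Ω
Z = 9.27 + j20.0 Ω
|Z| = √(9.27² + 20.0²) = 22.0 Ω
I = V/|Z| = 398 mA
V_L = I·|Z_L| = 0.398 × 27.6 = 11.0 V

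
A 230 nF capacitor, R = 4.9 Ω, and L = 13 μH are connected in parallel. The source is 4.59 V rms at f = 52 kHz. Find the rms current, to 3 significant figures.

ω = 2πf = 326700 rad/s
X_L = ωL = 4.25 Ω
X_C = 1/(ωC) = 13.3 Ω
Parallel: admittances add. Y = 1/R + 1/(jωL) + jωC
Y = (0.204 − j0.160) S
|Y| = 0.260 S → |Z| = 1/|Y| = 3.85 Ω, ∠Z = −∠Y = 38.1°
I = V/|Z| = 4.59/3.85 = 1.19 A

1.19 A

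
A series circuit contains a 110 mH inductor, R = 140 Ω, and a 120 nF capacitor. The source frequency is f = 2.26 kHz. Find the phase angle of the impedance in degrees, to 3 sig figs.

81.8°

ω = 2πf = 14200 rad/s
X_L = ωL = 1560 Ω
X_C = 1/(ωC) = 587 Ω
Net reactance X = X_L − X_C = 975 Ω
Z = 140 + j975 Ω
|Z| = √(140² + 975²) = 985 Ω
∠Z = arctan(975/140) = 81.8°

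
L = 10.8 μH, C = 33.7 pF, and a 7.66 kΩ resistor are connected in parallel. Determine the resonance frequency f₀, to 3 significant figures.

8.34 MHz

ω₀ = 1/√(LC) = 1/√(1.08e-05 × 3.37e-11) = 5.242e+07 rad/s
f₀ = ω₀/(2π) = 8.34 MHz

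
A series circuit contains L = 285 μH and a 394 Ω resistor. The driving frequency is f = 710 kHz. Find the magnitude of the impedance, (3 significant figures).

1330 Ω

ω = 2πf = 4.461e+06 rad/s
X_L = ωL = 1270 Ω
Z = 394 + j1270 Ω
|Z| = √(394² + 1270²) = 1330 Ω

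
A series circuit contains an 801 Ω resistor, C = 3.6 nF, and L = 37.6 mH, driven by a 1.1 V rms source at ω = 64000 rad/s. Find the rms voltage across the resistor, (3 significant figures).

X_L = ωL = 2410 Ω
X_C = 1/(ωC) = 4340 Ω
Net reactance X = X_L − X_C = -1930 Ω
Z = 801 − j1930 Ω
|Z| = √(801² + 1930²) = 2090 Ω
I = V/|Z| = 526 μA
V_R = I·|Z_R| = 0.000526 × 801 = 0.421 V

0.421 V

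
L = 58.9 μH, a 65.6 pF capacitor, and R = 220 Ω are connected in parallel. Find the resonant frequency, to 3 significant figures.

ω₀ = 1/√(LC) = 1/√(5.89e-05 × 6.56e-11) = 1.609e+07 rad/s
f₀ = ω₀/(2π) = 2.56 MHz

2.56 MHz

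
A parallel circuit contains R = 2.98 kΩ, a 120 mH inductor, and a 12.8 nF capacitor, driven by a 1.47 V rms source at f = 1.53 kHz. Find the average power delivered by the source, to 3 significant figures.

ω = 2πf = 9613 rad/s
X_L = ωL = 1150 Ω
X_C = 1/(ωC) = 8130 Ω
Parallel: admittances add. Y = 1/R + 1/(jωL) + jωC
Y = (0.000336 − j0.000744) S
|Y| = 0.000816 S → |Z| = 1/|Y| = 1230 Ω, ∠Z = −∠Y = 65.7°
I = V/|Z| = 1.20 mA
P = VI cos φ = 1.47 × 0.00120 × cos(65.7°) = 725 μW

725 μW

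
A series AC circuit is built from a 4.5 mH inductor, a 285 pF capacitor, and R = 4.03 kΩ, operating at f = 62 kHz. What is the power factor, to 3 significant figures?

0.486

ω = 2πf = 389600 rad/s
X_L = ωL = 1750 Ω
X_C = 1/(ωC) = 9010 Ω
Net reactance X = X_L − X_C = -7250 Ω
Z = 4030 − j7250 Ω
|Z| = √(4030² + 7250²) = 8300 Ω
∠Z = arctan(-7250/4030) = -60.9°
cos φ = cos(-60.9°) = 0.486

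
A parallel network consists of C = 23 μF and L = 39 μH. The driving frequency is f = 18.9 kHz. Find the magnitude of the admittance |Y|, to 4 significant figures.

2.515 S

ω = 2πf = 118800 rad/s
X_L = ωL = 4.631 Ω
X_C = 1/(ωC) = 0.3661 Ω
Parallel: admittances add. Y = 1/(jωL) + jωC
Y = (0 + j2.515) S
|Y| = 2.515 S → |Z| = 1/|Y| = 0.3976 Ω, ∠Z = −∠Y = -90.00°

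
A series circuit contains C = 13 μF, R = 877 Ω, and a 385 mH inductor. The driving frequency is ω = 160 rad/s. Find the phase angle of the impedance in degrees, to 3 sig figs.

X_L = ωL = 61.6 Ω
X_C = 1/(ωC) = 481 Ω
Net reactance X = X_L − X_C = -419 Ω
Z = 877 − j419 Ω
|Z| = √(877² + 419²) = 972 Ω
∠Z = arctan(-419/877) = -25.5°

-25.5°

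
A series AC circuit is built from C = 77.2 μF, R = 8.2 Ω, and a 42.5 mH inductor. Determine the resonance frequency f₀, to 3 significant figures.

87.9 Hz

ω₀ = 1/√(LC) = 1/√(0.0425 × 7.72e-05) = 552.1 rad/s
f₀ = ω₀/(2π) = 87.9 Hz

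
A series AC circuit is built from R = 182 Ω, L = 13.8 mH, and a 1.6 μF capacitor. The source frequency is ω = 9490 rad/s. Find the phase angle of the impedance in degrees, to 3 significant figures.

19.7°

X_L = ωL = 131 Ω
X_C = 1/(ωC) = 65.9 Ω
Net reactance X = X_L − X_C = 65.1 Ω
Z = 182 + j65.1 Ω
|Z| = √(182² + 65.1²) = 193 Ω
∠Z = arctan(65.1/182) = 19.7°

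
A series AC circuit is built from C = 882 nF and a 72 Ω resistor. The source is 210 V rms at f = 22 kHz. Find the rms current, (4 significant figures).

2.898 A

ω = 2πf = 138200 rad/s
X_C = 1/(ωC) = 8.202 Ω
Z = 72.00 − j8.202 Ω
|Z| = √(72.00² + 8.202²) = 72.47 Ω
I = V/|Z| = 210/72.47 = 2.898 A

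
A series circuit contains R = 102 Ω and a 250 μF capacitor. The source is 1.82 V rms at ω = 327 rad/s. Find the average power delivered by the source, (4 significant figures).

32.01 mW

X_C = 1/(ωC) = 12.23 Ω
Z = 102.0 − j12.23 Ω
|Z| = √(102.0² + 12.23²) = 102.7 Ω
∠Z = arctan(-12.23/102.0) = -6.839°
I = V/|Z| = 17.72 mA
P = VI cos φ = 1.82 × 0.01772 × cos(-6.839°) = 32.01 mW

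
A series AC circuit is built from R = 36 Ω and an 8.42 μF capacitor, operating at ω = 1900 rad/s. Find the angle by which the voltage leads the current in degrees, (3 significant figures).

-60.1°

X_C = 1/(ωC) = 62.5 Ω
Z = 36.0 − j62.5 Ω
|Z| = √(36.0² + 62.5²) = 72.1 Ω
∠Z = arctan(-62.5/36.0) = -60.1°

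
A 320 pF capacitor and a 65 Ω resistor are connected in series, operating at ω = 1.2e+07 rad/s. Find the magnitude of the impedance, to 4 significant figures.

268.4 Ω

X_C = 1/(ωC) = 260.4 Ω
Z = 65.00 − j260.4 Ω
|Z| = √(65.00² + 260.4²) = 268.4 Ω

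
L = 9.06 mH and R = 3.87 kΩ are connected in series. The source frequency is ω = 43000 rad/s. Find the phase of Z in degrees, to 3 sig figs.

5.75°

X_L = ωL = 390 Ω
Z = 3870 + j390 Ω
|Z| = √(3870² + 390²) = 3890 Ω
∠Z = arctan(390/3870) = 5.75°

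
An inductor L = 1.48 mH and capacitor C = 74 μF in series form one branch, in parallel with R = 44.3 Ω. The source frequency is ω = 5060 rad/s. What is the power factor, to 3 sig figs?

X_L = ωL = 7.49 Ω
X_C = 1/(ωC) = 2.67 Ω
Branch 1: Z₁ = R = 44.3 Ω
Branch 2 (series LC): Z₂ = j(X_L − X_C) = j4.82 Ω
Parallel: Z = Z₁Z₂/(Z₁+Z₂), |Z| = 4.79 Ω, ∠Z = 83.8°
cos φ = cos(83.8°) = 0.108

0.108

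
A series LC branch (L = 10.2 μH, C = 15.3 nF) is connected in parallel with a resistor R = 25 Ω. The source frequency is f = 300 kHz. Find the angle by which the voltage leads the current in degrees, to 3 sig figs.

ω = 2πf = 1.885e+06 rad/s
X_L = ωL = 19.2 Ω
X_C = 1/(ωC) = 34.7 Ω
Branch 1: Z₁ = R = 25.0 Ω
Branch 2 (series LC): Z₂ = j(X_L − X_C) = −j15.4 Ω
Parallel: Z = Z₁Z₂/(Z₁+Z₂), |Z| = 13.1 Ω, ∠Z = -58.3°

-58.3°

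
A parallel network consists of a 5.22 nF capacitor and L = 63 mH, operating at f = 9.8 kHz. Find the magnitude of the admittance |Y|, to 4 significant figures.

63.64 μS

ω = 2πf = 61580 rad/s
X_L = ωL = 3879 Ω
X_C = 1/(ωC) = 3111 Ω
Parallel: admittances add. Y = 1/(jωL) + jωC
Y = (0 + j6.364e-05) S
|Y| = 6.364e-05 S → |Z| = 1/|Y| = 15710 Ω, ∠Z = −∠Y = -90.00°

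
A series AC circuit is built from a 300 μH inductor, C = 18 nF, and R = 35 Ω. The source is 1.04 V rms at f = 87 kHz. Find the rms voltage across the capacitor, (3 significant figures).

1.48 V

ω = 2πf = 546600 rad/s
X_L = ωL = 164 Ω
X_C = 1/(ωC) = 102 Ω
Net reactance X = X_L − X_C = 62.4 Ω
Z = 35.0 + j62.4 Ω
|Z| = √(35.0² + 62.4²) = 71.5 Ω
I = V/|Z| = 14.5 mA
V_C = I·|Z_C| = 0.0145 × 102 = 1.48 V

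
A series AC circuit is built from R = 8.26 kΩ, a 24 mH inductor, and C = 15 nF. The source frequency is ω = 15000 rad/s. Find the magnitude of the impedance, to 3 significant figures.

X_L = ωL = 360 Ω
X_C = 1/(ωC) = 4440 Ω
Net reactance X = X_L − X_C = -4080 Ω
Z = 8260 − j4080 Ω
|Z| = √(8260² + 4080²) = 9210 Ω

9210 Ω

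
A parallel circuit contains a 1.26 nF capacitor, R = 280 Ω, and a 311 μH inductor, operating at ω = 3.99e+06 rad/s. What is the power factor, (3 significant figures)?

X_L = ωL = 1240 Ω
X_C = 1/(ωC) = 199 Ω
Parallel: admittances add. Y = 1/R + 1/(jωL) + jωC
Y = (0.00357 + j0.00422) S
|Y| = 0.00553 S → |Z| = 1/|Y| = 181 Ω, ∠Z = −∠Y = -49.8°
cos φ = cos(-49.8°) = 0.646

0.646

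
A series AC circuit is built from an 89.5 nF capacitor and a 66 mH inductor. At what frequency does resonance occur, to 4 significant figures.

ω₀ = 1/√(LC) = 1/√(0.066 × 8.95e-08) = 13010 rad/s
f₀ = ω₀/(2π) = 2.071 kHz

2.071 kHz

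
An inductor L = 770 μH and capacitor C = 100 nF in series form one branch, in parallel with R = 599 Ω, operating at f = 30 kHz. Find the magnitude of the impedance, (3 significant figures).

ω = 2πf = 188500 rad/s
X_L = ωL = 145 Ω
X_C = 1/(ωC) = 53.1 Ω
Branch 1: Z₁ = R = 599 Ω
Branch 2 (series LC): Z₂ = j(X_L − X_C) = j92.1 Ω
Parallel: Z = Z₁Z₂/(Z₁+Z₂), |Z| = 91.0 Ω, ∠Z = 81.3°

91.0 Ω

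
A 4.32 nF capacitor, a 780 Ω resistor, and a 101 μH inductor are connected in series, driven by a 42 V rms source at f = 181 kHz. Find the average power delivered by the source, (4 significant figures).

2.233 W

ω = 2πf = 1.137e+06 rad/s
X_L = ωL = 114.9 Ω
X_C = 1/(ωC) = 203.5 Ω
Net reactance X = X_L − X_C = -88.68 Ω
Z = 780.0 − j88.68 Ω
|Z| = √(780.0² + 88.68²) = 785.0 Ω
∠Z = arctan(-88.68/780.0) = -6.486°
I = V/|Z| = 53.50 mA
P = VI cos φ = 42 × 0.05350 × cos(-6.486°) = 2.233 W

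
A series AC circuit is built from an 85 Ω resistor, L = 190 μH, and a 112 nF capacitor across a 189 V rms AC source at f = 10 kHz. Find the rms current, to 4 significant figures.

1.216 A

ω = 2πf = 62830 rad/s
X_L = ωL = 11.94 Ω
X_C = 1/(ωC) = 142.1 Ω
Net reactance X = X_L − X_C = -130.2 Ω
Z = 85.00 − j130.2 Ω
|Z| = √(85.00² + 130.2²) = 155.5 Ω
I = V/|Z| = 189/155.5 = 1.216 A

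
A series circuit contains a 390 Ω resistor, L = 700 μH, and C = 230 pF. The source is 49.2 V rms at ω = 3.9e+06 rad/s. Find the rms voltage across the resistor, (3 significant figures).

11.5 V

X_L = ωL = 2730 Ω
X_C = 1/(ωC) = 1110 Ω
Net reactance X = X_L − X_C = 1620 Ω
Z = 390 + j1620 Ω
|Z| = √(390² + 1620²) = 1660 Ω
I = V/|Z| = 29.6 mA
V_R = I·|Z_R| = 0.0296 × 390 = 11.5 V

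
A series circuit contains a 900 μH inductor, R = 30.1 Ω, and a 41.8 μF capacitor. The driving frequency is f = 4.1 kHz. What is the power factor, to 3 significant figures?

ω = 2πf = 25760 rad/s
X_L = ωL = 23.2 Ω
X_C = 1/(ωC) = 0.929 Ω
Net reactance X = X_L − X_C = 22.3 Ω
Z = 30.1 + j22.3 Ω
|Z| = √(30.1² + 22.3²) = 37.4 Ω
∠Z = arctan(22.3/30.1) = 36.5°
cos φ = cos(36.5°) = 0.804

0.804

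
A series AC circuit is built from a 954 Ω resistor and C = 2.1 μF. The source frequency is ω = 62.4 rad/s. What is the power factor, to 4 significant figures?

X_C = 1/(ωC) = 7631 Ω
Z = 954.0 − j7631 Ω
|Z| = √(954.0² + 7631²) = 7691 Ω
∠Z = arctan(-7631/954.0) = -82.87°
cos φ = cos(-82.87°) = 0.1240

0.1240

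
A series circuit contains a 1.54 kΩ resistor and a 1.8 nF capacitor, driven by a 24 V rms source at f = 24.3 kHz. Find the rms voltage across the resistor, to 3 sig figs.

ω = 2πf = 152700 rad/s
X_C = 1/(ωC) = 3640 Ω
Z = 1540 − j3640 Ω
|Z| = √(1540² + 3640²) = 3950 Ω
I = V/|Z| = 6.07 mA
V_R = I·|Z_R| = 0.00607 × 1540 = 9.35 V

9.35 V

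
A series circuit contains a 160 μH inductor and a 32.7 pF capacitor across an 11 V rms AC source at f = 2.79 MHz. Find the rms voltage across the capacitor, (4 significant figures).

ω = 2πf = 1.753e+07 rad/s
X_L = ωL = 2805 Ω
X_C = 1/(ωC) = 1744 Ω
Net reactance X = X_L − X_C = 1060 Ω
Z = j1060 Ω
|Z| = √(0² + 1060²) = 1060 Ω
I = V/|Z| = 10.37 mA
V_C = I·|Z_C| = 0.01037 × 1744 = 18.10 V

18.10 V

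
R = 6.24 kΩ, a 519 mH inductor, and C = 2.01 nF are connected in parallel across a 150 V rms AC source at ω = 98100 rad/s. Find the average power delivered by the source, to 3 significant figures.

3.61 W

X_L = ωL = 50900 Ω
X_C = 1/(ωC) = 5070 Ω
Parallel: admittances add. Y = 1/R + 1/(jωL) + jωC
Y = (0.000160 + j0.000178) S
|Y| = 0.000239 S → |Z| = 1/|Y| = 4180 Ω, ∠Z = −∠Y = -47.9°
I = V/|Z| = 35.9 mA
P = VI cos φ = 150 × 0.0359 × cos(-47.9°) = 3.61 W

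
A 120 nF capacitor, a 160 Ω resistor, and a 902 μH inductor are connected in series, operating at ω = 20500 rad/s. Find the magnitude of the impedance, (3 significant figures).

X_L = ωL = 18.5 Ω
X_C = 1/(ωC) = 407 Ω
Net reactance X = X_L − X_C = -388 Ω
Z = 160 − j388 Ω
|Z| = √(160² + 388²) = 420 Ω

420 Ω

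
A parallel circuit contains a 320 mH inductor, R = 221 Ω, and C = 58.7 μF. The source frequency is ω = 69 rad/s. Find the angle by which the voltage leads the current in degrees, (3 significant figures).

83.7°

X_L = ωL = 22.1 Ω
X_C = 1/(ωC) = 247 Ω
Parallel: admittances add. Y = 1/R + 1/(jωL) + jωC
Y = (0.00452 − j0.0412) S
|Y| = 0.0415 S → |Z| = 1/|Y| = 24.1 Ω, ∠Z = −∠Y = 83.7°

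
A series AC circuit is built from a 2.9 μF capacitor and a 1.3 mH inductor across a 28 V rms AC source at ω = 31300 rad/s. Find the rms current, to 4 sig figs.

X_L = ωL = 40.69 Ω
X_C = 1/(ωC) = 11.02 Ω
Net reactance X = X_L − X_C = 29.67 Ω
Z = j29.67 Ω
|Z| = √(0² + 29.67²) = 29.67 Ω
I = V/|Z| = 28/29.67 = 943.6 mA

943.6 mA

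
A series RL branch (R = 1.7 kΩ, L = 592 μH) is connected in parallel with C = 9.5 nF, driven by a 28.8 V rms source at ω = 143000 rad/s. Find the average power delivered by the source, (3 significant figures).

X_L = ωL = 84.7 Ω
X_C = 1/(ωC) = 736 Ω
Branch 1 (R+jX_L): Z₁ = 1700 + j84.7 Ω, |Z₁| = 1700 Ω
Branch 2 (−jX_C): Z₂ = −j736 Ω
Parallel: Z = Z₁Z₂/(Z₁+Z₂), |Z| = 688 Ω, ∠Z = -66.2°
I = V/|Z| = 41.8 mA
P = VI cos φ = 28.8 × 0.0418 × cos(-66.2°) = 487 mW

487 mW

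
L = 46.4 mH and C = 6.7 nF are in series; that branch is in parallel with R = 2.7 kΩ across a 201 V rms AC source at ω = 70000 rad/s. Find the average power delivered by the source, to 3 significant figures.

15.0 W

X_L = ωL = 3250 Ω
X_C = 1/(ωC) = 2130 Ω
Branch 1: Z₁ = R = 2700 Ω
Branch 2 (series LC): Z₂ = j(X_L − X_C) = j1120 Ω
Parallel: Z = Z₁Z₂/(Z₁+Z₂), |Z| = 1030 Ω, ∠Z = 67.5°
I = V/|Z| = 195 mA
P = VI cos φ = 201 × 0.195 × cos(67.5°) = 15.0 W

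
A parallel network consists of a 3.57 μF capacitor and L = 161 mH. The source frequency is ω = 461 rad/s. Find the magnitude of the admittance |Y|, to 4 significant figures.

X_L = ωL = 74.22 Ω
X_C = 1/(ωC) = 607.6 Ω
Parallel: admittances add. Y = 1/(jωL) + jωC
Y = (0 − j0.01183) S
|Y| = 0.01183 S → |Z| = 1/|Y| = 84.55 Ω, ∠Z = −∠Y = 90.00°

11.83 mS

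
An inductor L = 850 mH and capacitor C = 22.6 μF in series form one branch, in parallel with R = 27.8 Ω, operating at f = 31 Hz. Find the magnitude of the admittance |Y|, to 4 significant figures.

39.46 mS

ω = 2πf = 194.8 rad/s
X_L = ωL = 165.6 Ω
X_C = 1/(ωC) = 227.2 Ω
Branch 1: Z₁ = R = 27.80 Ω
Branch 2 (series LC): Z₂ = j(X_L − X_C) = −j61.61 Ω
Parallel: Z = Z₁Z₂/(Z₁+Z₂), |Z| = 25.34 Ω, ∠Z = -24.29°
|Y| = 1/|Z| = 39.46 mS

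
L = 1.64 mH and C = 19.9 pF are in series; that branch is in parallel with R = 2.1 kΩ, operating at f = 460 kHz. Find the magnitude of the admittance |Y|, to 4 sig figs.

482.7 μS

ω = 2πf = 2.89e+06 rad/s
X_L = ωL = 4740 Ω
X_C = 1/(ωC) = 17390 Ω
Branch 1: Z₁ = R = 2100 Ω
Branch 2 (series LC): Z₂ = j(X_L − X_C) = −j12650 Ω
Parallel: Z = Z₁Z₂/(Z₁+Z₂), |Z| = 2072 Ω, ∠Z = -9.428°
|Y| = 1/|Z| = 482.7 μS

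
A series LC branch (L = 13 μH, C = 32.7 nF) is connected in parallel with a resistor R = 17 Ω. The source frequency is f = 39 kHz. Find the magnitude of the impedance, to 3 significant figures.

ω = 2πf = 245000 rad/s
X_L = ωL = 3.19 Ω
X_C = 1/(ωC) = 125 Ω
Branch 1: Z₁ = R = 17.0 Ω
Branch 2 (series LC): Z₂ = j(X_L − X_C) = −j122 Ω
Parallel: Z = Z₁Z₂/(Z₁+Z₂), |Z| = 16.8 Ω, ∠Z = -7.96°

16.8 Ω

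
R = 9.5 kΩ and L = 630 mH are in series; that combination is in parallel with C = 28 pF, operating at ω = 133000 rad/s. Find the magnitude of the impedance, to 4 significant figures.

122400 Ω

X_L = ωL = 83790 Ω
X_C = 1/(ωC) = 268500 Ω
Branch 1 (R+jX_L): Z₁ = 9500 + j83790 Ω, |Z₁| = 84330 Ω
Branch 2 (−jX_C): Z₂ = −j268500 Ω
Parallel: Z = Z₁Z₂/(Z₁+Z₂), |Z| = 122400 Ω, ∠Z = 80.59°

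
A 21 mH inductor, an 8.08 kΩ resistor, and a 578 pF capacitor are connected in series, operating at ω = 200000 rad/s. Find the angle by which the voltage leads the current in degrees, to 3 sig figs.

X_L = ωL = 4200 Ω
X_C = 1/(ωC) = 8650 Ω
Net reactance X = X_L − X_C = -4450 Ω
Z = 8080 − j4450 Ω
|Z| = √(8080² + 4450²) = 9220 Ω
∠Z = arctan(-4450/8080) = -28.8°

-28.8°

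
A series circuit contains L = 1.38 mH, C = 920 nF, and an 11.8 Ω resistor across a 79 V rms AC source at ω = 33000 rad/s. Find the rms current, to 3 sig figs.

X_L = ωL = 45.5 Ω
X_C = 1/(ωC) = 32.9 Ω
Net reactance X = X_L − X_C = 12.6 Ω
Z = 11.8 + j12.6 Ω
|Z| = √(11.8² + 12.6²) = 17.3 Ω
I = V/|Z| = 79/17.3 = 4.58 A

4.58 A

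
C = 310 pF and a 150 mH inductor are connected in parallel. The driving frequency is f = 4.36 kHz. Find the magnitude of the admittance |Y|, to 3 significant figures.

ω = 2πf = 27390 rad/s
X_L = ωL = 4110 Ω
X_C = 1/(ωC) = 118000 Ω
Parallel: admittances add. Y = 1/(jωL) + jωC
Y = (0 − j0.000235) S
|Y| = 0.000235 S → |Z| = 1/|Y| = 4260 Ω, ∠Z = −∠Y = 90.0°

235 μS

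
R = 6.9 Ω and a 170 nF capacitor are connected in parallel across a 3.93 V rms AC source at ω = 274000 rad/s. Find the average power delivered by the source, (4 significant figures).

X_C = 1/(ωC) = 21.47 Ω
Parallel: admittances add. Y = 1/R + jωC
Y = (0.1449 + j0.04658) S
|Y| = 0.1522 S → |Z| = 1/|Y| = 6.569 Ω, ∠Z = −∠Y = -17.82°
I = V/|Z| = 598.3 mA
P = VI cos φ = 3.93 × 0.5983 × cos(-17.82°) = 2.238 W

2.238 W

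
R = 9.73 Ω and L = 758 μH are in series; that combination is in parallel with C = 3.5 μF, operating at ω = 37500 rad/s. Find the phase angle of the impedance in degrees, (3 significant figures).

-83.8°

X_L = ωL = 28.4 Ω
X_C = 1/(ωC) = 7.62 Ω
Branch 1 (R+jX_L): Z₁ = 9.73 + j28.4 Ω, |Z₁| = 30.0 Ω
Branch 2 (−jX_C): Z₂ = −j7.62 Ω
Parallel: Z = Z₁Z₂/(Z₁+Z₂), |Z| = 9.97 Ω, ∠Z = -83.8°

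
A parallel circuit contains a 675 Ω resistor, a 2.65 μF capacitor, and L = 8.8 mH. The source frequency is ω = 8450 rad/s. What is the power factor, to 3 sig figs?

X_L = ωL = 74.4 Ω
X_C = 1/(ωC) = 44.7 Ω
Parallel: admittances add. Y = 1/R + 1/(jωL) + jωC
Y = (0.00148 + j0.00894) S
|Y| = 0.00907 S → |Z| = 1/|Y| = 110 Ω, ∠Z = −∠Y = -80.6°
cos φ = cos(-80.6°) = 0.163

0.163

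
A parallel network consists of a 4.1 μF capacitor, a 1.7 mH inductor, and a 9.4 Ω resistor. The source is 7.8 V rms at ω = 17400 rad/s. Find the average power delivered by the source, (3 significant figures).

X_L = ωL = 29.6 Ω
X_C = 1/(ωC) = 14.0 Ω
Parallel: admittances add. Y = 1/R + 1/(jωL) + jωC
Y = (0.106 + j0.0375) S
|Y| = 0.113 S → |Z| = 1/|Y| = 8.86 Ω, ∠Z = −∠Y = -19.4°
I = V/|Z| = 880 mA
P = VI cos φ = 7.8 × 0.880 × cos(-19.4°) = 6.47 W

6.47 W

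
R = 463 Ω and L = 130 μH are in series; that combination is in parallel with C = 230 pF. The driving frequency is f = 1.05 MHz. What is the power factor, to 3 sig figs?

0.621

ω = 2πf = 6.597e+06 rad/s
X_L = ωL = 858 Ω
X_C = 1/(ωC) = 659 Ω
Branch 1 (R+jX_L): Z₁ = 463 + j858 Ω, |Z₁| = 975 Ω
Branch 2 (−jX_C): Z₂ = −j659 Ω
Parallel: Z = Z₁Z₂/(Z₁+Z₂), |Z| = 1270 Ω, ∠Z = -51.6°
cos φ = cos(-51.6°) = 0.621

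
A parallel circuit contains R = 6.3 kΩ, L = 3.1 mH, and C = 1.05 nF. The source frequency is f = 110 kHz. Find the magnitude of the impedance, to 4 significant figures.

ω = 2πf = 691200 rad/s
X_L = ωL = 2143 Ω
X_C = 1/(ωC) = 1378 Ω
Parallel: admittances add. Y = 1/R + 1/(jωL) + jωC
Y = (0.0001587 + j0.0002590) S
|Y| = 0.0003038 S → |Z| = 1/|Y| = 3292 Ω, ∠Z = −∠Y = -58.50°

3292 Ω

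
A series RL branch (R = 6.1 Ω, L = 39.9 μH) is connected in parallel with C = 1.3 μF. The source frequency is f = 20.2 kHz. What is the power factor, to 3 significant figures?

0.754

ω = 2πf = 126900 rad/s
X_L = ωL = 5.06 Ω
X_C = 1/(ωC) = 6.06 Ω
Branch 1 (R+jX_L): Z₁ = 6.10 + j5.06 Ω, |Z₁| = 7.93 Ω
Branch 2 (−jX_C): Z₂ = −j6.06 Ω
Parallel: Z = Z₁Z₂/(Z₁+Z₂), |Z| = 7.77 Ω, ∠Z = -41.0°
cos φ = cos(-41.0°) = 0.754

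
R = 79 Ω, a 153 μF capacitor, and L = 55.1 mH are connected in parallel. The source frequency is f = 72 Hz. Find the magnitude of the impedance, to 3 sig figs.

31.5 Ω

ω = 2πf = 452.4 rad/s
X_L = ωL = 24.9 Ω
X_C = 1/(ωC) = 14.4 Ω
Parallel: admittances add. Y = 1/R + 1/(jωL) + jωC
Y = (0.0127 + j0.0291) S
|Y| = 0.0317 S → |Z| = 1/|Y| = 31.5 Ω, ∠Z = −∠Y = -66.5°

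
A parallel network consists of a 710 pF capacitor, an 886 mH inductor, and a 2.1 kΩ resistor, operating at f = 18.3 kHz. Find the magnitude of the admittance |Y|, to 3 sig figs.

482 μS

ω = 2πf = 115000 rad/s
X_L = ωL = 102000 Ω
X_C = 1/(ωC) = 12200 Ω
Parallel: admittances add. Y = 1/R + 1/(jωL) + jωC
Y = (0.000476 + j7.18e-05) S
|Y| = 0.000482 S → |Z| = 1/|Y| = 2080 Ω, ∠Z = −∠Y = -8.58°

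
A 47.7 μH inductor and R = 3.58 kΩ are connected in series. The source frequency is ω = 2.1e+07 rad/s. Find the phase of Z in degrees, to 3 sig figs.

15.6°

X_L = ωL = 1000 Ω
Z = 3580 + j1000 Ω
|Z| = √(3580² + 1000²) = 3720 Ω
∠Z = arctan(1000/3580) = 15.6°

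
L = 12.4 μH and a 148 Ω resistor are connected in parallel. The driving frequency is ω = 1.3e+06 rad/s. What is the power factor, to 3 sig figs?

0.108

X_L = ωL = 16.1 Ω
Parallel: admittances add. Y = 1/R + 1/(jωL)
Y = (0.00676 − j0.0620) S
|Y| = 0.0624 S → |Z| = 1/|Y| = 16.0 Ω, ∠Z = −∠Y = 83.8°
cos φ = cos(83.8°) = 0.108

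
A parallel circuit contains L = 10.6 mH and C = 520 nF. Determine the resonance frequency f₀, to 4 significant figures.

ω₀ = 1/√(LC) = 1/√(0.0106 × 5.2e-07) = 13470 rad/s
f₀ = ω₀/(2π) = 2.144 kHz

2.144 kHz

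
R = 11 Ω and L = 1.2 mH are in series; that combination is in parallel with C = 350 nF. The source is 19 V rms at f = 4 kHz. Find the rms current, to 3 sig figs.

ω = 2πf = 25130 rad/s
X_L = ωL = 30.2 Ω
X_C = 1/(ωC) = 114 Ω
Branch 1 (R+jX_L): Z₁ = 11.0 + j30.2 Ω, |Z₁| = 32.1 Ω
Branch 2 (−jX_C): Z₂ = −j114 Ω
Parallel: Z = Z₁Z₂/(Z₁+Z₂), |Z| = 43.3 Ω, ∠Z = 62.5°
I = V/|Z| = 19/43.3 = 439 mA

439 mA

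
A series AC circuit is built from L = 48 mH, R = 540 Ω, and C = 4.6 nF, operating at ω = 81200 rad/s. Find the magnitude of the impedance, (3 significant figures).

X_L = ωL = 3900 Ω
X_C = 1/(ωC) = 2680 Ω
Net reactance X = X_L − X_C = 1220 Ω
Z = 540 + j1220 Ω
|Z| = √(540² + 1220²) = 1330 Ω

1330 Ω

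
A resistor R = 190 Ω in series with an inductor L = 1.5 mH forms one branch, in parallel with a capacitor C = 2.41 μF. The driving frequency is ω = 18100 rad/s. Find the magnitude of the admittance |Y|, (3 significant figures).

X_L = ωL = 27.2 Ω
X_C = 1/(ωC) = 22.9 Ω
Branch 1 (R+jX_L): Z₁ = 190 + j27.2 Ω, |Z₁| = 192 Ω
Branch 2 (−jX_C): Z₂ = −j22.9 Ω
Parallel: Z = Z₁Z₂/(Z₁+Z₂), |Z| = 23.2 Ω, ∠Z = -83.1°
|Y| = 1/|Z| = 43.2 mS

43.2 mS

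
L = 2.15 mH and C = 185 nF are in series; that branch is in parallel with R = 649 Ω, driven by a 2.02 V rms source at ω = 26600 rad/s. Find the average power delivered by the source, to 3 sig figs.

6.29 mW

X_L = ωL = 57.2 Ω
X_C = 1/(ωC) = 203 Ω
Branch 1: Z₁ = R = 649 Ω
Branch 2 (series LC): Z₂ = j(X_L − X_C) = −j146 Ω
Parallel: Z = Z₁Z₂/(Z₁+Z₂), |Z| = 142 Ω, ∠Z = -77.3°
I = V/|Z| = 14.2 mA
P = VI cos φ = 2.02 × 0.0142 × cos(-77.3°) = 6.29 mW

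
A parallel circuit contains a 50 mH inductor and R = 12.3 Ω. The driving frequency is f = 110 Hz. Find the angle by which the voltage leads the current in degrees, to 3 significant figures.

19.6°

ω = 2πf = 691.2 rad/s
X_L = ωL = 34.6 Ω
Parallel: admittances add. Y = 1/R + 1/(jωL)
Y = (0.0813 − j0.0289) S
|Y| = 0.0863 S → |Z| = 1/|Y| = 11.6 Ω, ∠Z = −∠Y = 19.6°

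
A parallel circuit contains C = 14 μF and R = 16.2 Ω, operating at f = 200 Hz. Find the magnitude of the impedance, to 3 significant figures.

15.6 Ω

ω = 2πf = 1257 rad/s
X_C = 1/(ωC) = 56.8 Ω
Parallel: admittances add. Y = 1/R + jωC
Y = (0.0617 + j0.0176) S
|Y| = 0.0642 S → |Z| = 1/|Y| = 15.6 Ω, ∠Z = −∠Y = -15.9°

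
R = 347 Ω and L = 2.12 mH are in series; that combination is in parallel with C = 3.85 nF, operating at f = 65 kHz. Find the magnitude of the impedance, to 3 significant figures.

ω = 2πf = 408400 rad/s
X_L = ωL = 866 Ω
X_C = 1/(ωC) = 636 Ω
Branch 1 (R+jX_L): Z₁ = 347 + j866 Ω, |Z₁| = 933 Ω
Branch 2 (−jX_C): Z₂ = −j636 Ω
Parallel: Z = Z₁Z₂/(Z₁+Z₂), |Z| = 1430 Ω, ∠Z = -55.4°

1430 Ω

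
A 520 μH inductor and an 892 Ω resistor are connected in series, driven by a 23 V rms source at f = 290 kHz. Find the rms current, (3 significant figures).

17.7 mA

ω = 2πf = 1.822e+06 rad/s
X_L = ωL = 948 Ω
Z = 892 + j948 Ω
|Z| = √(892² + 948²) = 1300 Ω
I = V/|Z| = 23/1300 = 17.7 mA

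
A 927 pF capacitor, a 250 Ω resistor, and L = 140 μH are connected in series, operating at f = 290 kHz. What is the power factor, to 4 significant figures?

ω = 2πf = 1.822e+06 rad/s
X_L = ωL = 255.1 Ω
X_C = 1/(ωC) = 592.0 Ω
Net reactance X = X_L − X_C = -336.9 Ω
Z = 250.0 − j336.9 Ω
|Z| = √(250.0² + 336.9²) = 419.6 Ω
∠Z = arctan(-336.9/250.0) = -53.42°
cos φ = cos(-53.42°) = 0.5959

0.5959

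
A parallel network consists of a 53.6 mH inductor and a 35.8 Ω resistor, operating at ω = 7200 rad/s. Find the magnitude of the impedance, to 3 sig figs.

X_L = ωL = 386 Ω
Parallel: admittances add. Y = 1/R + 1/(jωL)
Y = (0.0279 − j0.00259) S
|Y| = 0.0281 S → |Z| = 1/|Y| = 35.6 Ω, ∠Z = −∠Y = 5.30°

35.6 Ω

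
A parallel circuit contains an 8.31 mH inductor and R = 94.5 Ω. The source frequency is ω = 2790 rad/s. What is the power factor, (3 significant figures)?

0.238

X_L = ωL = 23.2 Ω
Parallel: admittances add. Y = 1/R + 1/(jωL)
Y = (0.0106 − j0.0431) S
|Y| = 0.0444 S → |Z| = 1/|Y| = 22.5 Ω, ∠Z = −∠Y = 76.2°
cos φ = cos(76.2°) = 0.238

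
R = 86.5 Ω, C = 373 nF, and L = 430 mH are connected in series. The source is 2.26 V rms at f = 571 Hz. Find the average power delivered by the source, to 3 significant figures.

690 μW

ω = 2πf = 3588 rad/s
X_L = ωL = 1540 Ω
X_C = 1/(ωC) = 747 Ω
Net reactance X = X_L − X_C = 795 Ω
Z = 86.5 + j795 Ω
|Z| = √(86.5² + 795²) = 800 Ω
∠Z = arctan(795/86.5) = 83.8°
I = V/|Z| = 2.82 mA
P = VI cos φ = 2.26 × 0.00282 × cos(83.8°) = 690 μW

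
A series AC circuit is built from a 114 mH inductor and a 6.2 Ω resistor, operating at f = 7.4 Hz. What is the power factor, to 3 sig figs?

ω = 2πf = 46.50 rad/s
X_L = ωL = 5.30 Ω
Z = 6.20 + j5.30 Ω
|Z| = √(6.20² + 5.30²) = 8.16 Ω
∠Z = arctan(5.30/6.20) = 40.5°
cos φ = cos(40.5°) = 0.760

0.760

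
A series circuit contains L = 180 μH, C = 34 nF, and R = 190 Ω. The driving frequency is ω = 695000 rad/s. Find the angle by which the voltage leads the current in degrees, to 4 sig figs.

X_L = ωL = 125.1 Ω
X_C = 1/(ωC) = 42.32 Ω
Net reactance X = X_L − X_C = 82.78 Ω
Z = 190.0 + j82.78 Ω
|Z| = √(190.0² + 82.78²) = 207.3 Ω
∠Z = arctan(82.78/190.0) = 23.54°

23.54°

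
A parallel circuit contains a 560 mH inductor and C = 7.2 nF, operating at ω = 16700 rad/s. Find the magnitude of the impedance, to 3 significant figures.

75100 Ω

X_L = ωL = 9350 Ω
X_C = 1/(ωC) = 8320 Ω
Parallel: admittances add. Y = 1/(jωL) + jωC
Y = (0 + j1.33e-05) S
|Y| = 1.33e-05 S → |Z| = 1/|Y| = 75100 Ω, ∠Z = −∠Y = -90.0°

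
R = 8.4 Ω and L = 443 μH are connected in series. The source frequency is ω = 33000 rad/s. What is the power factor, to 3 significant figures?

X_L = ωL = 14.6 Ω
Z = 8.40 + j14.6 Ω
|Z| = √(8.40² + 14.6²) = 16.9 Ω
∠Z = arctan(14.6/8.40) = 60.1°
cos φ = cos(60.1°) = 0.498

0.498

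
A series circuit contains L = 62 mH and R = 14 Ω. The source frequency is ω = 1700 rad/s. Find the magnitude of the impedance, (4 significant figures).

X_L = ωL = 105.4 Ω
Z = 14.00 + j105.4 Ω
|Z| = √(14.00² + 105.4²) = 106.3 Ω

106.3 Ω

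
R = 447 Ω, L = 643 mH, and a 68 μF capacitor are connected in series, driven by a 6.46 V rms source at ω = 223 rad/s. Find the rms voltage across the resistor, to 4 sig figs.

6.365 V

X_L = ωL = 143.4 Ω
X_C = 1/(ωC) = 65.95 Ω
Net reactance X = X_L − X_C = 77.44 Ω
Z = 447.0 + j77.44 Ω
|Z| = √(447.0² + 77.44²) = 453.7 Ω
I = V/|Z| = 14.24 mA
V_R = I·|Z_R| = 0.01424 × 447.0 = 6.365 V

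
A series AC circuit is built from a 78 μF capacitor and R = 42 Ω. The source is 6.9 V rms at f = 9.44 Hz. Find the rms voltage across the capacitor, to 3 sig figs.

6.77 V

ω = 2πf = 59.31 rad/s
X_C = 1/(ωC) = 216 Ω
Z = 42.0 − j216 Ω
|Z| = √(42.0² + 216²) = 220 Ω
I = V/|Z| = 31.3 mA
V_C = I·|Z_C| = 0.0313 × 216 = 6.77 V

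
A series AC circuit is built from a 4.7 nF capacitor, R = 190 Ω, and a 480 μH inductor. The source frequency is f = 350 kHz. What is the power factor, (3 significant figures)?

ω = 2πf = 2.199e+06 rad/s
X_L = ωL = 1060 Ω
X_C = 1/(ωC) = 96.8 Ω
Net reactance X = X_L − X_C = 959 Ω
Z = 190 + j959 Ω
|Z| = √(190² + 959²) = 977 Ω
∠Z = arctan(959/190) = 78.8°
cos φ = cos(78.8°) = 0.194

0.194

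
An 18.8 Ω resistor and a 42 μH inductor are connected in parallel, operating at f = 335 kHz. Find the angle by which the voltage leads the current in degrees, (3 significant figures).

12.0°

ω = 2πf = 2.105e+06 rad/s
X_L = ωL = 88.4 Ω
Parallel: admittances add. Y = 1/R + 1/(jωL)
Y = (0.0532 − j0.0113) S
|Y| = 0.0544 S → |Z| = 1/|Y| = 18.4 Ω, ∠Z = −∠Y = 12.0°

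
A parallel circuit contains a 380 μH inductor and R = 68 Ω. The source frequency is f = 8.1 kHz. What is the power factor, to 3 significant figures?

0.274

ω = 2πf = 50890 rad/s
X_L = ωL = 19.3 Ω
Parallel: admittances add. Y = 1/R + 1/(jωL)
Y = (0.0147 − j0.0517) S
|Y| = 0.0538 S → |Z| = 1/|Y| = 18.6 Ω, ∠Z = −∠Y = 74.1°
cos φ = cos(74.1°) = 0.274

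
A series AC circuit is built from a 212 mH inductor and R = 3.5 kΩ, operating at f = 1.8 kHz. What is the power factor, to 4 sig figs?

0.8250

ω = 2πf = 11310 rad/s
X_L = ωL = 2398 Ω
Z = 3500 + j2398 Ω
|Z| = √(3500² + 2398²) = 4242 Ω
∠Z = arctan(2398/3500) = 34.41°
cos φ = cos(34.41°) = 0.8250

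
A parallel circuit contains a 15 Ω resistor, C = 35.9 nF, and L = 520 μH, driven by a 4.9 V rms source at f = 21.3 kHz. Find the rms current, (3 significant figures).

ω = 2πf = 133800 rad/s
X_L = ωL = 69.6 Ω
X_C = 1/(ωC) = 208 Ω
Parallel: admittances add. Y = 1/R + 1/(jωL) + jωC
Y = (0.0667 − j0.00956) S
|Y| = 0.0673 S → |Z| = 1/|Y| = 14.8 Ω, ∠Z = −∠Y = 8.16°
I = V/|Z| = 4.9/14.8 = 330 mA

330 mA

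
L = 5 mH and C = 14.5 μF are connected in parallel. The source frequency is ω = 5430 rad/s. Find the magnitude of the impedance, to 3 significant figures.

X_L = ωL = 27.2 Ω
X_C = 1/(ωC) = 12.7 Ω
Parallel: admittances add. Y = 1/(jωL) + jωC
Y = (0 + j0.0419) S
|Y| = 0.0419 S → |Z| = 1/|Y| = 23.9 Ω, ∠Z = −∠Y = -90.0°

23.9 Ω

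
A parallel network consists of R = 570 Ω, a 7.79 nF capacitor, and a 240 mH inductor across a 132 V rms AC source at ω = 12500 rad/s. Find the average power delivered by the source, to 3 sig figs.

X_L = ωL = 3000 Ω
X_C = 1/(ωC) = 10300 Ω
Parallel: admittances add. Y = 1/R + 1/(jωL) + jωC
Y = (0.00175 − j0.000236) S
|Y| = 0.00177 S → |Z| = 1/|Y| = 565 Ω, ∠Z = −∠Y = 7.66°
I = V/|Z| = 234 mA
P = VI cos φ = 132 × 0.234 × cos(7.66°) = 30.6 W

30.6 W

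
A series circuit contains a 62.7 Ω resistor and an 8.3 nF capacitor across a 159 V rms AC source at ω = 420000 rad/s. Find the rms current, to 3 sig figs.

X_C = 1/(ωC) = 287 Ω
Z = 62.7 − j287 Ω
|Z| = √(62.7² + 287²) = 294 Ω
I = V/|Z| = 159/294 = 541 mA

541 mA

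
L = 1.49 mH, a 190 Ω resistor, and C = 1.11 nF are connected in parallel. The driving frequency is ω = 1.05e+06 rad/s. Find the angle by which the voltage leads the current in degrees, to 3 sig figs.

-5.71°

X_L = ωL = 1560 Ω
X_C = 1/(ωC) = 858 Ω
Parallel: admittances add. Y = 1/R + 1/(jωL) + jωC
Y = (0.00526 + j0.000526) S
|Y| = 0.00529 S → |Z| = 1/|Y| = 189 Ω, ∠Z = −∠Y = -5.71°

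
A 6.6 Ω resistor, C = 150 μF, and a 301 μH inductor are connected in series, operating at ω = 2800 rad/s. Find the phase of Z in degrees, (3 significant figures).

X_L = ωL = 0.843 Ω
X_C = 1/(ωC) = 2.38 Ω
Net reactance X = X_L − X_C = -1.54 Ω
Z = 6.60 − j1.54 Ω
|Z| = √(6.60² + 1.54²) = 6.78 Ω
∠Z = arctan(-1.54/6.60) = -13.1°

-13.1°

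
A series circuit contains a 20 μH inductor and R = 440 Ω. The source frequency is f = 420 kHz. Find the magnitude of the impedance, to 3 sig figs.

443 Ω

ω = 2πf = 2.639e+06 rad/s
X_L = ωL = 52.8 Ω
Z = 440 + j52.8 Ω
|Z| = √(440² + 52.8²) = 443 Ω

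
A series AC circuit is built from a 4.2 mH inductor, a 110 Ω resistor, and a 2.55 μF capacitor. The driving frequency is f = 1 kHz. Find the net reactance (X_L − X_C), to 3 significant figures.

ω = 2πf = 6283 rad/s
X_L = ωL = 26.4 Ω
X_C = 1/(ωC) = 62.4 Ω
X = 26.4 − 62.4 = -36.0 Ω

-36.0 Ω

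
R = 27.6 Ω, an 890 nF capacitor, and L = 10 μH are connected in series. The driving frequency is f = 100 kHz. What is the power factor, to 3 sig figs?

ω = 2πf = 628300 rad/s
X_L = ωL = 6.28 Ω
X_C = 1/(ωC) = 1.79 Ω
Net reactance X = X_L − X_C = 4.49 Ω
Z = 27.6 + j4.49 Ω
|Z| = √(27.6² + 4.49²) = 28.0 Ω
∠Z = arctan(4.49/27.6) = 9.25°
cos φ = cos(9.25°) = 0.987

0.987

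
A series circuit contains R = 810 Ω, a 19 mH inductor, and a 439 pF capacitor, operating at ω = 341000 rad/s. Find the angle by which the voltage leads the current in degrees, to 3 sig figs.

-13.9°

X_L = ωL = 6480 Ω
X_C = 1/(ωC) = 6680 Ω
Net reactance X = X_L − X_C = -201 Ω
Z = 810 − j201 Ω
|Z| = √(810² + 201²) = 835 Ω
∠Z = arctan(-201/810) = -13.9°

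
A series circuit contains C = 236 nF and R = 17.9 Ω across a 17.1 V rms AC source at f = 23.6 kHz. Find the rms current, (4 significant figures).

ω = 2πf = 148300 rad/s
X_C = 1/(ωC) = 28.58 Ω
Z = 17.90 − j28.58 Ω
|Z| = √(17.90² + 28.58²) = 33.72 Ω
I = V/|Z| = 17.1/33.72 = 507.1 mA

507.1 mA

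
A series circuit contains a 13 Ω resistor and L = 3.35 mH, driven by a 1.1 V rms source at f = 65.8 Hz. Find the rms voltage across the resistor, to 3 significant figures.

ω = 2πf = 413.4 rad/s
X_L = ωL = 1.39 Ω
Z = 13.0 + j1.39 Ω
|Z| = √(13.0² + 1.39²) = 13.1 Ω
I = V/|Z| = 84.1 mA
V_R = I·|Z_R| = 0.0841 × 13.0 = 1.09 V

1.09 V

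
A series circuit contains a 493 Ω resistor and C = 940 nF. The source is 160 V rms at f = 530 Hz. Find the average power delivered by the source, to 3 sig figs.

36.6 W

ω = 2πf = 3330 rad/s
X_C = 1/(ωC) = 319 Ω
Z = 493 − j319 Ω
|Z| = √(493² + 319²) = 587 Ω
∠Z = arctan(-319/493) = -32.9°
I = V/|Z| = 272 mA
P = VI cos φ = 160 × 0.272 × cos(-32.9°) = 36.6 W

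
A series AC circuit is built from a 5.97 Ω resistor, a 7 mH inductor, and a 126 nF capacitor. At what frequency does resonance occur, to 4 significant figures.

5.359 kHz

ω₀ = 1/√(LC) = 1/√(0.007 × 1.26e-07) = 33670 rad/s
f₀ = ω₀/(2π) = 5.359 kHz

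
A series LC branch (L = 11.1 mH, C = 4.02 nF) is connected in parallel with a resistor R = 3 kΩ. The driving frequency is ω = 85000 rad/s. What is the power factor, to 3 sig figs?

0.551

X_L = ωL = 944 Ω
X_C = 1/(ωC) = 2930 Ω
Branch 1: Z₁ = R = 3000 Ω
Branch 2 (series LC): Z₂ = j(X_L − X_C) = −j1980 Ω
Parallel: Z = Z₁Z₂/(Z₁+Z₂), |Z| = 1650 Ω, ∠Z = -56.5°
cos φ = cos(-56.5°) = 0.551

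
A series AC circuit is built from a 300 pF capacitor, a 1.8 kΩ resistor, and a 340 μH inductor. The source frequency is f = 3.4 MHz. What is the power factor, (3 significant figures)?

0.246

ω = 2πf = 2.136e+07 rad/s
X_L = ωL = 7260 Ω
X_C = 1/(ωC) = 156 Ω
Net reactance X = X_L − X_C = 7110 Ω
Z = 1800 + j7110 Ω
|Z| = √(1800² + 7110²) = 7330 Ω
∠Z = arctan(7110/1800) = 75.8°
cos φ = cos(75.8°) = 0.246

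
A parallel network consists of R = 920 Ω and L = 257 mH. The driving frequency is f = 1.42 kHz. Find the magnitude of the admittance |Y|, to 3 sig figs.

1.17 mS

ω = 2πf = 8922 rad/s
X_L = ωL = 2290 Ω
Parallel: admittances add. Y = 1/R + 1/(jωL)
Y = (0.00109 − j0.000436) S
|Y| = 0.00117 S → |Z| = 1/|Y| = 854 Ω, ∠Z = −∠Y = 21.9°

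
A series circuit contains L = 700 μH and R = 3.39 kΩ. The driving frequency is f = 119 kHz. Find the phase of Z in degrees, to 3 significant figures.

ω = 2πf = 747700 rad/s
X_L = ωL = 523 Ω
Z = 3390 + j523 Ω
|Z| = √(3390² + 523²) = 3430 Ω
∠Z = arctan(523/3390) = 8.78°

8.78°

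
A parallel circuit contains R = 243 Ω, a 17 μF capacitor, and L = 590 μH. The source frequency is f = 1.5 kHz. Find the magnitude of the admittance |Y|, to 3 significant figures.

ω = 2πf = 9425 rad/s
X_L = ωL = 5.56 Ω
X_C = 1/(ωC) = 6.24 Ω
Parallel: admittances add. Y = 1/R + 1/(jωL) + jωC
Y = (0.00412 − j0.0196) S
|Y| = 0.0200 S → |Z| = 1/|Y| = 49.9 Ω, ∠Z = −∠Y = 78.2°

20.0 mS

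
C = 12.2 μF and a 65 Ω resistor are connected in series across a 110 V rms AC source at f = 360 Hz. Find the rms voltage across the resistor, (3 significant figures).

ω = 2πf = 2262 rad/s
X_C = 1/(ωC) = 36.2 Ω
Z = 65.0 − j36.2 Ω
|Z| = √(65.0² + 36.2²) = 74.4 Ω
I = V/|Z| = 1.48 A
V_R = I·|Z_R| = 1.48 × 65.0 = 96.1 V

96.1 V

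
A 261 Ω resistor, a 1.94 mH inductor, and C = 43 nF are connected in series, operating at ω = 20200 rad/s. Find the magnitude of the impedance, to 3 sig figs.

1140 Ω

X_L = ωL = 39.2 Ω
X_C = 1/(ωC) = 1150 Ω
Net reactance X = X_L − X_C = -1110 Ω
Z = 261 − j1110 Ω
|Z| = √(261² + 1110²) = 1140 Ω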